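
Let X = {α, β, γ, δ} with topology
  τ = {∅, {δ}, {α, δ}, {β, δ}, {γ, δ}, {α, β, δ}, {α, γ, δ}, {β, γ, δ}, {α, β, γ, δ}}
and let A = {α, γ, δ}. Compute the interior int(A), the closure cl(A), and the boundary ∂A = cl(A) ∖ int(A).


int(A) = {α, γ, δ}, cl(A) = {α, β, γ, δ}, ∂A = {β}.

Closed sets in (X, τ) are complements of opens:
  closed(X, τ) = {∅, {α}, {β}, {γ}, {α, β}, {α, γ}, {β, γ}, {α, β, γ}, {α, β, γ, δ}}.
int(A) = ⋃ {U ∈ τ : U ⊆ A}. Opens contained in A: ∅, {δ}, {α, δ}, {γ, δ}, {α, γ, δ}.
Taking the union of these: int(A) = {α, γ, δ}.
cl(A) = ⋂ {C closed : A ⊆ C}. Closed sets containing A: {α, β, γ, δ}.
Intersecting these: cl(A) = {α, β, γ, δ}.
∂A = cl(A) ∖ int(A) = {α, β, γ, δ} ∖ {α, γ, δ} = {β}.


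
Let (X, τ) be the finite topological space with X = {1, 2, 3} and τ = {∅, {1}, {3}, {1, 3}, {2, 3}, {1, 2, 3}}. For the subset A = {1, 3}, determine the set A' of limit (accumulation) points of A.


A' = {2}

For each x ∈ X, list the open sets U ∈ τ with x ∈ U, then check whether U ∩ (A ∖ {x}) ≠ ∅ for every such U.
  x = 1: open {1} ∋ x has {1} ∩ (A ∖ {1}) = ∅, so x is NOT a limit point.
  x = 2: opens ∋ x are {2, 3}, {1, 2, 3}; each meets A ∖ {2}, so x IS a limit point.
  x = 3: open {3} ∋ x has {3} ∩ (A ∖ {3}) = ∅, so x is NOT a limit point.
Collecting: A' = {2}.


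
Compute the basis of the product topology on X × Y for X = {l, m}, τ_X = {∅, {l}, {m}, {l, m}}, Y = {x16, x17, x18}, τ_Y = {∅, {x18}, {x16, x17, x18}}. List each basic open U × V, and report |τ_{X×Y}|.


Basis B = {∅ × ∅, {l} × {x18}, {m} × {x18}, {l, m} × {x18}, {l} × {x16, x17, x18}, {m} × {x16, x17, x18}, {l, m} × {x16, x17, x18}}; |τ_{X×Y}| = 9.

Enumerate products U × V with U ∈ τ_X, V ∈ τ_Y (deduplicated):
  ∅ × ∅ = {} (∅)
  {l} × {x18} = {(l,x18)}
  {m} × {x18} = {(m,x18)}
  {l, m} × {x18} = {(l,x18), (m,x18)}
  {l} × {x16, x17, x18} = {(l,x16), (l,x17), (l,x18)}
  {m} × {x16, x17, x18} = {(m,x16), (m,x17), (m,x18)}
  {l, m} × {x16, x17, x18} = {(l,x16), (l,x17), (l,x18), (m,x16), (m,x17), (m,x18)}
These 7 distinct sets form the basis B.
Close under arbitrary unions to get τ_{X×Y}; counting gives |τ_{X×Y}| = 9.


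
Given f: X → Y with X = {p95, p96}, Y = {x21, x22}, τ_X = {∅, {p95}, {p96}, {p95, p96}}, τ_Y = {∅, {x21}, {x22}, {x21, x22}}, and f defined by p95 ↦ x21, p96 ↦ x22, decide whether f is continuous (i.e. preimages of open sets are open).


f IS continuous.

Compute f^{-1}(U) for each U ∈ τ_Y:
  U = ∅: f^{-1}(U) = ∅ ∈ τ_X ✓.
  U = {x21}: f^{-1}(U) = {p95} ∈ τ_X ✓.
  U = {x22}: f^{-1}(U) = {p96} ∈ τ_X ✓.
  U = {x21, x22}: f^{-1}(U) = {p95, p96} ∈ τ_X ✓.
Every preimage lies in τ_X, so f IS continuous.


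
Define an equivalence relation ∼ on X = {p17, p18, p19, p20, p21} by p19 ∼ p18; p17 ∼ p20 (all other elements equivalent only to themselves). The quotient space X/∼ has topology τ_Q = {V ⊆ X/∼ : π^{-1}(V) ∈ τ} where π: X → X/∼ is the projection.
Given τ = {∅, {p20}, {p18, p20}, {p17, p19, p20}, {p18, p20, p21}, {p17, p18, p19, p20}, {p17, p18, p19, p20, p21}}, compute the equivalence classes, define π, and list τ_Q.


X/∼ = {[p17=p20], [p18=p19], [p21]}; |τ_Q| = 3.

Equivalence classes: [p17=p20], [p18=p19], [p21].
Quotient map π: X → X/∼ sends p17 ↦ [p17=p20], p18 ↦ [p18=p19], p19 ↦ [p18=p19], p20 ↦ [p17=p20], p21 ↦ [p21].
For each subset V ⊆ X/∼, compute π^{-1}(V) ⊆ X and check whether π^{-1}(V) ∈ τ. V is open in τ_Q iff π^{-1}(V) ∈ τ.
  V = {}: π^{-1}(V) = ∅ ∈ τ ✓.
  V = {[p17=p20]}: π^{-1}(V) = {p17, p20} ∉ τ ✗.
  V = {[p18=p19]}: π^{-1}(V) = {p18, p19} ∉ τ ✗.
  V = {[p17=p20], [p18=p19]}: π^{-1}(V) = {p17, p18, p19, p20} ∈ τ ✓.
  V = {[p21]}: π^{-1}(V) = {p21} ∉ τ ✗.
  V = {[p17=p20], [p21]}: π^{-1}(V) = {p17, p20, p21} ∉ τ ✗.
  V = {[p18=p19], [p21]}: π^{-1}(V) = {p18, p19, p21} ∉ τ ✗.
  V = {[p17=p20], [p18=p19], [p21]}: π^{-1}(V) = {p17, p18, p19, p20, p21} ∈ τ ✓.
Open sets in the quotient: τ_Q = {{}, {[p17=p20], [p18=p19]}, {[p17=p20], [p18=p19], [p21]}} (3 elements).


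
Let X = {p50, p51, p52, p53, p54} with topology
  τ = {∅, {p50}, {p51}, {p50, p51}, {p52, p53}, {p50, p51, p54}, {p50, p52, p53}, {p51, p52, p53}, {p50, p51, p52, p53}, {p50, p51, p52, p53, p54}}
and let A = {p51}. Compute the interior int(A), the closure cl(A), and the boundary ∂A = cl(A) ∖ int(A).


int(A) = {p51}, cl(A) = {p51, p54}, ∂A = {p54}.

Closed sets in (X, τ) are complements of opens:
  closed(X, τ) = {∅, {p54}, {p50, p54}, {p51, p54}, {p52, p53}, {p50, p51, p54}, {p52, p53, p54}, {p50, p52, p53, p54}, {p51, p52, p53, p54}, {p50, p51, p52, p53, p54}}.
int(A) = ⋃ {U ∈ τ : U ⊆ A}. Opens contained in A: ∅, {p51}.
Taking the union of these: int(A) = {p51}.
cl(A) = ⋂ {C closed : A ⊆ C}. Closed sets containing A: {p51, p54}, {p50, p51, p54}, {p51, p52, p53, p54}, {p50, p51, p52, p53, p54}.
Intersecting these: cl(A) = {p51, p54}.
∂A = cl(A) ∖ int(A) = {p51, p54} ∖ {p51} = {p54}.


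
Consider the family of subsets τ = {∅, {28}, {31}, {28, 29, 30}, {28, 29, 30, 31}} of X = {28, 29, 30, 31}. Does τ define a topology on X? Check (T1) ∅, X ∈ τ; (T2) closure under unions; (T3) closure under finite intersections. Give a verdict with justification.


τ is NOT a topology on X.

Axiom (T1): ∅ ∈ τ? Yes; X ∈ τ? Yes.
Axiom (T2/T3): check pairwise unions and intersections of members of τ.
Counterexample for (T2): {28} ∪ {31} = {28, 31} ∉ τ. Therefore τ is NOT a topology.


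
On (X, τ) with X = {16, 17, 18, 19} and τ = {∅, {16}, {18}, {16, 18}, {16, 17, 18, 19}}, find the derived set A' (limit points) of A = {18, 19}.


A' = {17, 19}

For each x ∈ X, list the open sets U ∈ τ with x ∈ U, then check whether U ∩ (A ∖ {x}) ≠ ∅ for every such U.
  x = 16: open {16} ∋ x has {16} ∩ (A ∖ {16}) = ∅, so x is NOT a limit point.
  x = 17: opens ∋ x are {16, 17, 18, 19}; each meets A ∖ {17}, so x IS a limit point.
  x = 18: open {18} ∋ x has {18} ∩ (A ∖ {18}) = ∅, so x is NOT a limit point.
  x = 19: opens ∋ x are {16, 17, 18, 19}; each meets A ∖ {19}, so x IS a limit point.
Collecting: A' = {17, 19}.


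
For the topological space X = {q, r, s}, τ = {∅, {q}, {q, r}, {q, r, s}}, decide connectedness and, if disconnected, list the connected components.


(X, τ) is connected.

Find clopen sets (U ∈ τ with X ∖ U ∈ τ):
  U = ∅, X ∖ U = {q, r, s} — both open, so U is clopen.
  U = {q, r, s}, X ∖ U = ∅ — both open, so U is clopen.
Only trivial clopens (∅ and X) exist, so (X, τ) is connected.
Compute connected components by grouping points that agree on all clopens:
  component: {q, r, s}


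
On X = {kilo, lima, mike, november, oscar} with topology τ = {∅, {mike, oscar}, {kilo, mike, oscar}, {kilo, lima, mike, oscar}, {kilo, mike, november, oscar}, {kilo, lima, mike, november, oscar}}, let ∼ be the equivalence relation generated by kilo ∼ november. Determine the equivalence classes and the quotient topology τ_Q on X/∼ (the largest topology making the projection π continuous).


X/∼ = {[kilo=november], [lima], [mike], [oscar]}; |τ_Q| = 4.

Equivalence classes: [kilo=november], [lima], [mike], [oscar].
Quotient map π: X → X/∼ sends kilo ↦ [kilo=november], lima ↦ [lima], mike ↦ [mike], november ↦ [kilo=november], oscar ↦ [oscar].
For each subset V ⊆ X/∼, compute π^{-1}(V) ⊆ X and check whether π^{-1}(V) ∈ τ. V is open in τ_Q iff π^{-1}(V) ∈ τ.
  V = {}: π^{-1}(V) = ∅ ∈ τ ✓.
  V = {[kilo=november]}: π^{-1}(V) = {kilo, november} ∉ τ ✗.
  V = {[lima]}: π^{-1}(V) = {lima} ∉ τ ✗.
  V = {[kilo=november], [lima]}: π^{-1}(V) = {kilo, lima, november} ∉ τ ✗.
  V = {[mike]}: π^{-1}(V) = {mike} ∉ τ ✗.
  V = {[kilo=november], [mike]}: π^{-1}(V) = {kilo, mike, november} ∉ τ ✗.
  V = {[lima], [mike]}: π^{-1}(V) = {lima, mike} ∉ τ ✗.
  V = {[kilo=november], [lima], [mike]}: π^{-1}(V) = {kilo, lima, mike, november} ∉ τ ✗.
  V = {[oscar]}: π^{-1}(V) = {oscar} ∉ τ ✗.
  V = {[kilo=november], [oscar]}: π^{-1}(V) = {kilo, november, oscar} ∉ τ ✗.
  V = {[lima], [oscar]}: π^{-1}(V) = {lima, oscar} ∉ τ ✗.
  V = {[kilo=november], [lima], [oscar]}: π^{-1}(V) = {kilo, lima, november, oscar} ∉ τ ✗.
  V = {[mike], [oscar]}: π^{-1}(V) = {mike, oscar} ∈ τ ✓.
  V = {[kilo=november], [mike], [oscar]}: π^{-1}(V) = {kilo, mike, november, oscar} ∈ τ ✓.
  V = {[lima], [mike], [oscar]}: π^{-1}(V) = {lima, mike, oscar} ∉ τ ✗.
  V = {[kilo=november], [lima], [mike], [oscar]}: π^{-1}(V) = {kilo, lima, mike, november, oscar} ∈ τ ✓.
Open sets in the quotient: τ_Q = {{}, {[mike], [oscar]}, {[kilo=november], [mike], [oscar]}, {[kilo=november], [lima], [mike], [oscar]}} (4 elements).


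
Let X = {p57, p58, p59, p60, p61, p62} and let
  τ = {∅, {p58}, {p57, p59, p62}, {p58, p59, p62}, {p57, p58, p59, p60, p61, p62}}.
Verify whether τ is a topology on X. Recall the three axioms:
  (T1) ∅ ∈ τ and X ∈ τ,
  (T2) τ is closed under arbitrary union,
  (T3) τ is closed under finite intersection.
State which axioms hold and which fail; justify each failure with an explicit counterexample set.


τ is NOT a topology on X.

Axiom (T1): ∅ ∈ τ? Yes; X ∈ τ? Yes.
Axiom (T2/T3): check pairwise unions and intersections of members of τ.
Counterexample for (T2): {p58} ∪ {p57, p59, p62} = {p57, p58, p59, p62} ∉ τ. Therefore τ is NOT a topology.


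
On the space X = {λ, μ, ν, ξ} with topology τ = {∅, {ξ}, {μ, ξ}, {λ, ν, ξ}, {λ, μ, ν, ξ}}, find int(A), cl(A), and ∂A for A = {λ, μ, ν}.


int(A) = ∅, cl(A) = {λ, μ, ν}, ∂A = {λ, μ, ν}.

Closed sets in (X, τ) are complements of opens:
  closed(X, τ) = {∅, {μ}, {λ, ν}, {λ, μ, ν}, {λ, μ, ν, ξ}}.
int(A) = ⋃ {U ∈ τ : U ⊆ A}. Opens contained in A: ∅.
Taking the union of these: int(A) = ∅.
cl(A) = ⋂ {C closed : A ⊆ C}. Closed sets containing A: {λ, μ, ν}, {λ, μ, ν, ξ}.
Intersecting these: cl(A) = {λ, μ, ν}.
∂A = cl(A) ∖ int(A) = {λ, μ, ν} ∖ ∅ = {λ, μ, ν}.


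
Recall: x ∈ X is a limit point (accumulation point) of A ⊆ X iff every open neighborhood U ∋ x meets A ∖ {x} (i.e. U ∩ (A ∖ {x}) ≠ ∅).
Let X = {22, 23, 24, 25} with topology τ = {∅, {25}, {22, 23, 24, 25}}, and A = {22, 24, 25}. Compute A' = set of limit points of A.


A' = {22, 23, 24}

For each x ∈ X, list the open sets U ∈ τ with x ∈ U, then check whether U ∩ (A ∖ {x}) ≠ ∅ for every such U.
  x = 22: opens ∋ x are {22, 23, 24, 25}; each meets A ∖ {22}, so x IS a limit point.
  x = 23: opens ∋ x are {22, 23, 24, 25}; each meets A ∖ {23}, so x IS a limit point.
  x = 24: opens ∋ x are {22, 23, 24, 25}; each meets A ∖ {24}, so x IS a limit point.
  x = 25: open {25} ∋ x has {25} ∩ (A ∖ {25}) = ∅, so x is NOT a limit point.
Collecting: A' = {22, 23, 24}.


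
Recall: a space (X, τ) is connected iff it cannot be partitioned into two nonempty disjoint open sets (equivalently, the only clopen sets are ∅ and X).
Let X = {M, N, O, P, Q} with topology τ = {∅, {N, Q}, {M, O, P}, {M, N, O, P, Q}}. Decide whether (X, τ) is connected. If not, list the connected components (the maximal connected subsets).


(X, τ) is disconnected; components = [{N, Q}, {M, O, P}].

Find clopen sets (U ∈ τ with X ∖ U ∈ τ):
  U = ∅, X ∖ U = {M, N, O, P, Q} — both open, so U is clopen.
  U = {N, Q}, X ∖ U = {M, O, P} — both open, so U is clopen.
  U = {M, O, P}, X ∖ U = {N, Q} — both open, so U is clopen.
  U = {M, N, O, P, Q}, X ∖ U = ∅ — both open, so U is clopen.
Nontrivial clopen(s) exist: e.g. {N, Q}. So (X, τ) is disconnected.
Compute connected components by grouping points that agree on all clopens:
  component: {N, Q}
  component: {M, O, P}


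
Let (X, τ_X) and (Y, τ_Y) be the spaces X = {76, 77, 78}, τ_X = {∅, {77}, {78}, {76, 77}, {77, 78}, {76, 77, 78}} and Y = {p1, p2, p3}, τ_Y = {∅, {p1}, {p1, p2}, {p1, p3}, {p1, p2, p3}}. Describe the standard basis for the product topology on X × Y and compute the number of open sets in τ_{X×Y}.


Basis B = {∅ × ∅, {77} × {p1}, {78} × {p1}, {76, 77} × {p1}, {77} × {p1, p2}, {77} × {p1, p3}, {77, 78} × {p1}, {78} × {p1, p2}, {78} × {p1, p3}, {76, 77, 78} × {p1}, {77} × {p1, p2, p3}, {78} × {p1, p2, p3}, {76, 77} × {p1, p2}, {76, 77} × {p1, p3}, {77, 78} × {p1, p2}, {77, 78} × {p1, p3}, {76, 77} × {p1, p2, p3}, {76, 77, 78} × {p1, p2}, {76, 77, 78} × {p1, p3}, {77, 78} × {p1, p2, p3}, {76, 77, 78} × {p1, p2, p3}}; |τ_{X×Y}| = 70.

Enumerate products U × V with U ∈ τ_X, V ∈ τ_Y (deduplicated):
  ∅ × ∅ = {} (∅)
  {77} × {p1} = {(77,p1)}
  {78} × {p1} = {(78,p1)}
  {76, 77} × {p1} = {(76,p1), (77,p1)}
  {77} × {p1, p2} = {(77,p1), (77,p2)}
  {77} × {p1, p3} = {(77,p1), (77,p3)}
  {77, 78} × {p1} = {(77,p1), (78,p1)}
  {78} × {p1, p2} = {(78,p1), (78,p2)}
  {78} × {p1, p3} = {(78,p1), (78,p3)}
  {76, 77, 78} × {p1} = {(76,p1), (77,p1), (78,p1)}
  {77} × {p1, p2, p3} = {(77,p1), (77,p2), (77,p3)}
  {78} × {p1, p2, p3} = {(78,p1), (78,p2), (78,p3)}
  {76, 77} × {p1, p2} = {(76,p1), (76,p2), (77,p1), (77,p2)}
  {76, 77} × {p1, p3} = {(76,p1), (76,p3), (77,p1), (77,p3)}
  {77, 78} × {p1, p2} = {(77,p1), (77,p2), (78,p1), (78,p2)}
  {77, 78} × {p1, p3} = {(77,p1), (77,p3), (78,p1), (78,p3)}
  {76, 77} × {p1, p2, p3} = {(76,p1), (76,p2), (76,p3), (77,p1), (77,p2), (77,p3)}
  {76, 77, 78} × {p1, p2} = {(76,p1), (76,p2), (77,p1), (77,p2), (78,p1), (78,p2)}
  {76, 77, 78} × {p1, p3} = {(76,p1), (76,p3), (77,p1), (77,p3), (78,p1), (78,p3)}
  {77, 78} × {p1, p2, p3} = {(77,p1), (77,p2), (77,p3), (78,p1), (78,p2), (78,p3)}
  {76, 77, 78} × {p1, p2, p3} = {(76,p1), (76,p2), (76,p3), (77,p1), (77,p2), (77,p3), (78,p1), (78,p2), (78,p3)}
These 21 distinct sets form the basis B.
Close under arbitrary unions to get τ_{X×Y}; counting gives |τ_{X×Y}| = 70.


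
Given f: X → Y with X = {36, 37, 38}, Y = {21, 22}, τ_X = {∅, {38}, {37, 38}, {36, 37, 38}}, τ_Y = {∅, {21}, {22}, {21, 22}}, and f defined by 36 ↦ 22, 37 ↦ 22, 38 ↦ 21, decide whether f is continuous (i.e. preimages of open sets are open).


f is NOT continuous.

Compute f^{-1}(U) for each U ∈ τ_Y:
  U = ∅: f^{-1}(U) = ∅ ∈ τ_X ✓.
  U = {21}: f^{-1}(U) = {38} ∈ τ_X ✓.
  U = {22}: f^{-1}(U) = {36, 37} ∉ τ_X ✗.
  U = {21, 22}: f^{-1}(U) = {36, 37, 38} ∈ τ_X ✓.
Found U = {22} with f^{-1}(U) = {36, 37} not in τ_X. Therefore f is NOT continuous.


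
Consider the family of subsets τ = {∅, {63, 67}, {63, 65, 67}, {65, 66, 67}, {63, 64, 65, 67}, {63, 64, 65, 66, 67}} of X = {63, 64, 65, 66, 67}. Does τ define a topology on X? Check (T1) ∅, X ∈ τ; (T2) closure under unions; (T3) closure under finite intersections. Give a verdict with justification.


τ is NOT a topology on X.

Axiom (T1): ∅ ∈ τ? Yes; X ∈ τ? Yes.
Axiom (T2/T3): check pairwise unions and intersections of members of τ.
Counterexample for (T3): {63, 67} ∩ {65, 66, 67} = {67} ∉ τ. Therefore τ is NOT a topology.


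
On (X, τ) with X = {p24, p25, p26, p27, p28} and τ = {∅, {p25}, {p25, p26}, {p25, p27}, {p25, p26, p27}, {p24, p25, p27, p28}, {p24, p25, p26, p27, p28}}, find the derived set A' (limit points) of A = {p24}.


A' = {p28}

For each x ∈ X, list the open sets U ∈ τ with x ∈ U, then check whether U ∩ (A ∖ {x}) ≠ ∅ for every such U.
  x = p24: open {p24, p25, p27, p28} ∋ x has {p24, p25, p27, p28} ∩ (A ∖ {p24}) = ∅, so x is NOT a limit point.
  x = p25: open {p25} ∋ x has {p25} ∩ (A ∖ {p25}) = ∅, so x is NOT a limit point.
  x = p26: open {p25, p26} ∋ x has {p25, p26} ∩ (A ∖ {p26}) = ∅, so x is NOT a limit point.
  x = p27: open {p25, p27} ∋ x has {p25, p27} ∩ (A ∖ {p27}) = ∅, so x is NOT a limit point.
  x = p28: opens ∋ x are {p24, p25, p27, p28}, {p24, p25, p26, p27, p28}; each meets A ∖ {p28}, so x IS a limit point.
Collecting: A' = {p28}.


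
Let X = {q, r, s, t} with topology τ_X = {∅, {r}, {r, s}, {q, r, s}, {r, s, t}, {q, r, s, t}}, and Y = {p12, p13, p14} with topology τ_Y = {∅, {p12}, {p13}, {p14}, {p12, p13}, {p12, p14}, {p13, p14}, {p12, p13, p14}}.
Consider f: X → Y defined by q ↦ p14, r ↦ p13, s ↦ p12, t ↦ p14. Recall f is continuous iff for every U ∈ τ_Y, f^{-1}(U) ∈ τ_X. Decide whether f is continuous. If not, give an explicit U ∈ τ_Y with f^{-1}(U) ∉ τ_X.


f is NOT continuous.

Compute f^{-1}(U) for each U ∈ τ_Y:
  U = ∅: f^{-1}(U) = ∅ ∈ τ_X ✓.
  U = {p12}: f^{-1}(U) = {s} ∉ τ_X ✗.
  U = {p13}: f^{-1}(U) = {r} ∈ τ_X ✓.
  U = {p14}: f^{-1}(U) = {q, t} ∉ τ_X ✗.
  U = {p12, p13}: f^{-1}(U) = {r, s} ∈ τ_X ✓.
  U = {p12, p14}: f^{-1}(U) = {q, s, t} ∉ τ_X ✗.
  U = {p13, p14}: f^{-1}(U) = {q, r, t} ∉ τ_X ✗.
  U = {p12, p13, p14}: f^{-1}(U) = {q, r, s, t} ∈ τ_X ✓.
Found U = {p12} with f^{-1}(U) = {s} not in τ_X. Therefore f is NOT continuous.


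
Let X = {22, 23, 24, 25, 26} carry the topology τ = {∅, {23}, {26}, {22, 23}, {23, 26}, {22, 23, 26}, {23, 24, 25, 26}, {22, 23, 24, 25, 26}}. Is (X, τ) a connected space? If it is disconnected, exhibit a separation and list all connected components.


(X, τ) is connected.

Find clopen sets (U ∈ τ with X ∖ U ∈ τ):
  U = ∅, X ∖ U = {22, 23, 24, 25, 26} — both open, so U is clopen.
  U = {22, 23, 24, 25, 26}, X ∖ U = ∅ — both open, so U is clopen.
Only trivial clopens (∅ and X) exist, so (X, τ) is connected.
Compute connected components by grouping points that agree on all clopens:
  component: {22, 23, 24, 25, 26}


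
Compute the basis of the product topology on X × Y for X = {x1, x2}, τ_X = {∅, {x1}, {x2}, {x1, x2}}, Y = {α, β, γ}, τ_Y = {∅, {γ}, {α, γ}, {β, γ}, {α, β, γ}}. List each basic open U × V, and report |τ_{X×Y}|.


Basis B = {∅ × ∅, {x1} × {γ}, {x2} × {γ}, {x1} × {α, γ}, {x1} × {β, γ}, {x1, x2} × {γ}, {x2} × {α, γ}, {x2} × {β, γ}, {x1} × {α, β, γ}, {x2} × {α, β, γ}, {x1, x2} × {α, γ}, {x1, x2} × {β, γ}, {x1, x2} × {α, β, γ}}; |τ_{X×Y}| = 25.

Enumerate products U × V with U ∈ τ_X, V ∈ τ_Y (deduplicated):
  ∅ × ∅ = {} (∅)
  {x1} × {γ} = {(x1,γ)}
  {x2} × {γ} = {(x2,γ)}
  {x1} × {α, γ} = {(x1,α), (x1,γ)}
  {x1} × {β, γ} = {(x1,β), (x1,γ)}
  {x1, x2} × {γ} = {(x1,γ), (x2,γ)}
  {x2} × {α, γ} = {(x2,α), (x2,γ)}
  {x2} × {β, γ} = {(x2,β), (x2,γ)}
  {x1} × {α, β, γ} = {(x1,α), (x1,β), (x1,γ)}
  {x2} × {α, β, γ} = {(x2,α), (x2,β), (x2,γ)}
  {x1, x2} × {α, γ} = {(x1,α), (x1,γ), (x2,α), (x2,γ)}
  {x1, x2} × {β, γ} = {(x1,β), (x1,γ), (x2,β), (x2,γ)}
  {x1, x2} × {α, β, γ} = {(x1,α), (x1,β), (x1,γ), (x2,α), (x2,β), (x2,γ)}
These 13 distinct sets form the basis B.
Close under arbitrary unions to get τ_{X×Y}; counting gives |τ_{X×Y}| = 25.


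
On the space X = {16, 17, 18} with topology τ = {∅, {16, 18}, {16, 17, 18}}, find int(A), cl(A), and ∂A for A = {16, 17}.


int(A) = ∅, cl(A) = {16, 17, 18}, ∂A = {16, 17, 18}.

Closed sets in (X, τ) are complements of opens:
  closed(X, τ) = {∅, {17}, {16, 17, 18}}.
int(A) = ⋃ {U ∈ τ : U ⊆ A}. Opens contained in A: ∅.
Taking the union of these: int(A) = ∅.
cl(A) = ⋂ {C closed : A ⊆ C}. Closed sets containing A: {16, 17, 18}.
Intersecting these: cl(A) = {16, 17, 18}.
∂A = cl(A) ∖ int(A) = {16, 17, 18} ∖ ∅ = {16, 17, 18}.


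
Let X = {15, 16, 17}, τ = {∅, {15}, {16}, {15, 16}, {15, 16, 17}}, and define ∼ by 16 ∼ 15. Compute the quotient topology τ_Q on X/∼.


X/∼ = {[15=16], [17]}; |τ_Q| = 3.

Equivalence classes: [15=16], [17].
Quotient map π: X → X/∼ sends 15 ↦ [15=16], 16 ↦ [15=16], 17 ↦ [17].
For each subset V ⊆ X/∼, compute π^{-1}(V) ⊆ X and check whether π^{-1}(V) ∈ τ. V is open in τ_Q iff π^{-1}(V) ∈ τ.
  V = {}: π^{-1}(V) = ∅ ∈ τ ✓.
  V = {[15=16]}: π^{-1}(V) = {15, 16} ∈ τ ✓.
  V = {[17]}: π^{-1}(V) = {17} ∉ τ ✗.
  V = {[15=16], [17]}: π^{-1}(V) = {15, 16, 17} ∈ τ ✓.
Open sets in the quotient: τ_Q = {{}, {[15=16]}, {[15=16], [17]}} (3 elements).


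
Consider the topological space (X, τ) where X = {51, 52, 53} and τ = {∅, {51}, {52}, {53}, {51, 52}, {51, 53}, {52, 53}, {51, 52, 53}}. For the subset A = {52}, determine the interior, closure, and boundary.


int(A) = {52}, cl(A) = {52}, ∂A = ∅.

Closed sets in (X, τ) are complements of opens:
  closed(X, τ) = {∅, {51}, {52}, {53}, {51, 52}, {51, 53}, {52, 53}, {51, 52, 53}}.
int(A) = ⋃ {U ∈ τ : U ⊆ A}. Opens contained in A: ∅, {52}.
Taking the union of these: int(A) = {52}.
cl(A) = ⋂ {C closed : A ⊆ C}. Closed sets containing A: {52}, {51, 52}, {52, 53}, {51, 52, 53}.
Intersecting these: cl(A) = {52}.
∂A = cl(A) ∖ int(A) = {52} ∖ {52} = ∅.


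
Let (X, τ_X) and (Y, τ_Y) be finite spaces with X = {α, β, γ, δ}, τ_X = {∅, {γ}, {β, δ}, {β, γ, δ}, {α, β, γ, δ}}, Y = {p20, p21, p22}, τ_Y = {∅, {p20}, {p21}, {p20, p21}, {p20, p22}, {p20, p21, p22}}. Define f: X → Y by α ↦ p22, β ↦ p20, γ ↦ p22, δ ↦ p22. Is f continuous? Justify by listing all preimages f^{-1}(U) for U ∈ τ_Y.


f is NOT continuous.

Compute f^{-1}(U) for each U ∈ τ_Y:
  U = ∅: f^{-1}(U) = ∅ ∈ τ_X ✓.
  U = {p20}: f^{-1}(U) = {β} ∉ τ_X ✗.
  U = {p21}: f^{-1}(U) = ∅ ∈ τ_X ✓.
  U = {p20, p21}: f^{-1}(U) = {β} ∉ τ_X ✗.
  U = {p20, p22}: f^{-1}(U) = {α, β, γ, δ} ∈ τ_X ✓.
  U = {p20, p21, p22}: f^{-1}(U) = {α, β, γ, δ} ∈ τ_X ✓.
Found U = {p20} with f^{-1}(U) = {β} not in τ_X. Therefore f is NOT continuous.


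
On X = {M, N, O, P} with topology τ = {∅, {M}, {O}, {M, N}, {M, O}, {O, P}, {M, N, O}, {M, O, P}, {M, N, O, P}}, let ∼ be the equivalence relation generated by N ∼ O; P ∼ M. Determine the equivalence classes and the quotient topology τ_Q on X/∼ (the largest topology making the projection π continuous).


X/∼ = {[M=P], [N=O]}; |τ_Q| = 2.

Equivalence classes: [M=P], [N=O].
Quotient map π: X → X/∼ sends M ↦ [M=P], N ↦ [N=O], O ↦ [N=O], P ↦ [M=P].
For each subset V ⊆ X/∼, compute π^{-1}(V) ⊆ X and check whether π^{-1}(V) ∈ τ. V is open in τ_Q iff π^{-1}(V) ∈ τ.
  V = {}: π^{-1}(V) = ∅ ∈ τ ✓.
  V = {[M=P]}: π^{-1}(V) = {M, P} ∉ τ ✗.
  V = {[N=O]}: π^{-1}(V) = {N, O} ∉ τ ✗.
  V = {[M=P], [N=O]}: π^{-1}(V) = {M, N, O, P} ∈ τ ✓.
Open sets in the quotient: τ_Q = {{}, {[M=P], [N=O]}} (2 elements).


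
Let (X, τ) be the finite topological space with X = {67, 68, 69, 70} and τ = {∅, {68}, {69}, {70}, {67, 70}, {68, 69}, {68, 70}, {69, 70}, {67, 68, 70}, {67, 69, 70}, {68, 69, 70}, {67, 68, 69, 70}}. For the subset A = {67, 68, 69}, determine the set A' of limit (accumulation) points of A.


A' = ∅

For each x ∈ X, list the open sets U ∈ τ with x ∈ U, then check whether U ∩ (A ∖ {x}) ≠ ∅ for every such U.
  x = 67: open {67, 70} ∋ x has {67, 70} ∩ (A ∖ {67}) = ∅, so x is NOT a limit point.
  x = 68: open {68} ∋ x has {68} ∩ (A ∖ {68}) = ∅, so x is NOT a limit point.
  x = 69: open {69} ∋ x has {69} ∩ (A ∖ {69}) = ∅, so x is NOT a limit point.
  x = 70: open {70} ∋ x has {70} ∩ (A ∖ {70}) = ∅, so x is NOT a limit point.
Collecting: A' = ∅.


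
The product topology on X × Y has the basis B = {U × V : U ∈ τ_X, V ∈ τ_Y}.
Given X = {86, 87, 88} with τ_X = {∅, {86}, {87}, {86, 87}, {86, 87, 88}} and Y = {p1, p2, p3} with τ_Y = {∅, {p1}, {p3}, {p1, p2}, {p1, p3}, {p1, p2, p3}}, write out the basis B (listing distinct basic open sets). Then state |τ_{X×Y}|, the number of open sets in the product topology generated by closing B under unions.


Basis B = {∅ × ∅, {86} × {p1}, {86} × {p3}, {87} × {p1}, {87} × {p3}, {86} × {p1, p2}, {86} × {p1, p3}, {86, 87} × {p1}, {86, 87} × {p3}, {87} × {p1, p2}, {87} × {p1, p3}, {86} × {p1, p2, p3}, {86, 87, 88} × {p1}, {86, 87, 88} × {p3}, {87} × {p1, p2, p3}, {86, 87} × {p1, p2}, {86, 87} × {p1, p3}, {86, 87} × {p1, p2, p3}, {86, 87, 88} × {p1, p2}, {86, 87, 88} × {p1, p3}, {86, 87, 88} × {p1, p2, p3}}; |τ_{X×Y}| = 70.

Enumerate products U × V with U ∈ τ_X, V ∈ τ_Y (deduplicated):
  ∅ × ∅ = {} (∅)
  {86} × {p1} = {(86,p1)}
  {86} × {p3} = {(86,p3)}
  {87} × {p1} = {(87,p1)}
  {87} × {p3} = {(87,p3)}
  {86} × {p1, p2} = {(86,p1), (86,p2)}
  {86} × {p1, p3} = {(86,p1), (86,p3)}
  {86, 87} × {p1} = {(86,p1), (87,p1)}
  {86, 87} × {p3} = {(86,p3), (87,p3)}
  {87} × {p1, p2} = {(87,p1), (87,p2)}
  {87} × {p1, p3} = {(87,p1), (87,p3)}
  {86} × {p1, p2, p3} = {(86,p1), (86,p2), (86,p3)}
  {86, 87, 88} × {p1} = {(86,p1), (87,p1), (88,p1)}
  {86, 87, 88} × {p3} = {(86,p3), (87,p3), (88,p3)}
  {87} × {p1, p2, p3} = {(87,p1), (87,p2), (87,p3)}
  {86, 87} × {p1, p2} = {(86,p1), (86,p2), (87,p1), (87,p2)}
  {86, 87} × {p1, p3} = {(86,p1), (86,p3), (87,p1), (87,p3)}
  {86, 87} × {p1, p2, p3} = {(86,p1), (86,p2), (86,p3), (87,p1), (87,p2), (87,p3)}
  {86, 87, 88} × {p1, p2} = {(86,p1), (86,p2), (87,p1), (87,p2), (88,p1), (88,p2)}
  {86, 87, 88} × {p1, p3} = {(86,p1), (86,p3), (87,p1), (87,p3), (88,p1), (88,p3)}
  {86, 87, 88} × {p1, p2, p3} = {(86,p1), (86,p2), (86,p3), (87,p1), (87,p2), (87,p3), (88,p1), (88,p2), (88,p3)}
These 21 distinct sets form the basis B.
Close under arbitrary unions to get τ_{X×Y}; counting gives |τ_{X×Y}| = 70.


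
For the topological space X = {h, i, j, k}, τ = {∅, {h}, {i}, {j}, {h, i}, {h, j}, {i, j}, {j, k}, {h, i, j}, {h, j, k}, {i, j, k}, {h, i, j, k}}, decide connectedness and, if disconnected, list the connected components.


(X, τ) is disconnected; components = [{h}, {i}, {j, k}].

Find clopen sets (U ∈ τ with X ∖ U ∈ τ):
  U = ∅, X ∖ U = {h, i, j, k} — both open, so U is clopen.
  U = {h}, X ∖ U = {i, j, k} — both open, so U is clopen.
  U = {i}, X ∖ U = {h, j, k} — both open, so U is clopen.
  U = {h, i}, X ∖ U = {j, k} — both open, so U is clopen.
  U = {j, k}, X ∖ U = {h, i} — both open, so U is clopen.
  U = {h, j, k}, X ∖ U = {i} — both open, so U is clopen.
  U = {i, j, k}, X ∖ U = {h} — both open, so U is clopen.
  U = {h, i, j, k}, X ∖ U = ∅ — both open, so U is clopen.
Nontrivial clopen(s) exist: e.g. {i}. So (X, τ) is disconnected.
Compute connected components by grouping points that agree on all clopens:
  component: {h}
  component: {i}
  component: {j, k}


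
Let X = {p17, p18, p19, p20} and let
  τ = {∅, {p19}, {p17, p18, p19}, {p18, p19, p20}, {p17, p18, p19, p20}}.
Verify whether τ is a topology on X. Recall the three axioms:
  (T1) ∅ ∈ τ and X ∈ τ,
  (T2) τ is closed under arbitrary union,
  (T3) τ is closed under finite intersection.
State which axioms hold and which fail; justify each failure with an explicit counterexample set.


τ is NOT a topology on X.

Axiom (T1): ∅ ∈ τ? Yes; X ∈ τ? Yes.
Axiom (T2/T3): check pairwise unions and intersections of members of τ.
Counterexample for (T3): {p17, p18, p19} ∩ {p18, p19, p20} = {p18, p19} ∉ τ. Therefore τ is NOT a topology.


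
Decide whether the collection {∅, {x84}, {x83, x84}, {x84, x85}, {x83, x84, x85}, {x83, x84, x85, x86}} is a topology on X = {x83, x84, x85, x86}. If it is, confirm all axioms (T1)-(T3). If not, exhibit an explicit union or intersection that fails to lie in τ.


τ IS a topology on X.

Axiom (T1): ∅ ∈ τ? Yes; X ∈ τ? Yes.
Axiom (T2/T3): check pairwise unions and intersections of members of τ.
All pairwise intersections and unions checked — each lies in τ. Therefore τ satisfies (T1), (T2), (T3): it IS a topology on X.


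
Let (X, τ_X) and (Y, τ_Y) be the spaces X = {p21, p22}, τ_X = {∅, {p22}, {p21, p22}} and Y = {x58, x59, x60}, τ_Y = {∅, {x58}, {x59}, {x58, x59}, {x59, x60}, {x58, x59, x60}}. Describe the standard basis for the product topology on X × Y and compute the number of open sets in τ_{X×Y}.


Basis B = {∅ × ∅, {p22} × {x58}, {p22} × {x59}, {p21, p22} × {x58}, {p21, p22} × {x59}, {p22} × {x58, x59}, {p22} × {x59, x60}, {p22} × {x58, x59, x60}, {p21, p22} × {x58, x59}, {p21, p22} × {x59, x60}, {p21, p22} × {x58, x59, x60}}; |τ_{X×Y}| = 18.

Enumerate products U × V with U ∈ τ_X, V ∈ τ_Y (deduplicated):
  ∅ × ∅ = {} (∅)
  {p22} × {x58} = {(p22,x58)}
  {p22} × {x59} = {(p22,x59)}
  {p21, p22} × {x58} = {(p21,x58), (p22,x58)}
  {p21, p22} × {x59} = {(p21,x59), (p22,x59)}
  {p22} × {x58, x59} = {(p22,x58), (p22,x59)}
  {p22} × {x59, x60} = {(p22,x59), (p22,x60)}
  {p22} × {x58, x59, x60} = {(p22,x58), (p22,x59), (p22,x60)}
  {p21, p22} × {x58, x59} = {(p21,x58), (p21,x59), (p22,x58), (p22,x59)}
  {p21, p22} × {x59, x60} = {(p21,x59), (p21,x60), (p22,x59), (p22,x60)}
  {p21, p22} × {x58, x59, x60} = {(p21,x58), (p21,x59), (p21,x60), (p22,x58), (p22,x59), (p22,x60)}
These 11 distinct sets form the basis B.
Close under arbitrary unions to get τ_{X×Y}; counting gives |τ_{X×Y}| = 18.


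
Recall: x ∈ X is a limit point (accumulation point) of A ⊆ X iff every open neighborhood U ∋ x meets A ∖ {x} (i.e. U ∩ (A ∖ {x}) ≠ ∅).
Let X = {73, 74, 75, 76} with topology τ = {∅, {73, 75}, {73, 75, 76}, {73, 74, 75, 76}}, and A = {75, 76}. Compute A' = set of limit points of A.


A' = {73, 74, 76}

For each x ∈ X, list the open sets U ∈ τ with x ∈ U, then check whether U ∩ (A ∖ {x}) ≠ ∅ for every such U.
  x = 73: opens ∋ x are {73, 75}, {73, 75, 76}, {73, 74, 75, 76}; each meets A ∖ {73}, so x IS a limit point.
  x = 74: opens ∋ x are {73, 74, 75, 76}; each meets A ∖ {74}, so x IS a limit point.
  x = 75: open {73, 75} ∋ x has {73, 75} ∩ (A ∖ {75}) = ∅, so x is NOT a limit point.
  x = 76: opens ∋ x are {73, 75, 76}, {73, 74, 75, 76}; each meets A ∖ {76}, so x IS a limit point.
Collecting: A' = {73, 74, 76}.


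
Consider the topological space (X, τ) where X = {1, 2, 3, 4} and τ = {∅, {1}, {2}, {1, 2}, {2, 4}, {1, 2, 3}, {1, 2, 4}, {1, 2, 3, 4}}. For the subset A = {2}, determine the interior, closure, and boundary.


int(A) = {2}, cl(A) = {2, 3, 4}, ∂A = {3, 4}.

Closed sets in (X, τ) are complements of opens:
  closed(X, τ) = {∅, {3}, {4}, {1, 3}, {3, 4}, {1, 3, 4}, {2, 3, 4}, {1, 2, 3, 4}}.
int(A) = ⋃ {U ∈ τ : U ⊆ A}. Opens contained in A: ∅, {2}.
Taking the union of these: int(A) = {2}.
cl(A) = ⋂ {C closed : A ⊆ C}. Closed sets containing A: {2, 3, 4}, {1, 2, 3, 4}.
Intersecting these: cl(A) = {2, 3, 4}.
∂A = cl(A) ∖ int(A) = {2, 3, 4} ∖ {2} = {3, 4}.


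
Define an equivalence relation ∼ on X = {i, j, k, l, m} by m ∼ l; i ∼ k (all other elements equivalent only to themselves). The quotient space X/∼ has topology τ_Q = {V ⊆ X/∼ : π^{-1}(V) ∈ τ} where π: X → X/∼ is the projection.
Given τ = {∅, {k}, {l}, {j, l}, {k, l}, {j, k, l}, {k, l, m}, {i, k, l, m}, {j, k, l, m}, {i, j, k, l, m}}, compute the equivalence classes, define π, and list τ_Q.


X/∼ = {[i=k], [j], [l=m]}; |τ_Q| = 3.

Equivalence classes: [i=k], [j], [l=m].
Quotient map π: X → X/∼ sends i ↦ [i=k], j ↦ [j], k ↦ [i=k], l ↦ [l=m], m ↦ [l=m].
For each subset V ⊆ X/∼, compute π^{-1}(V) ⊆ X and check whether π^{-1}(V) ∈ τ. V is open in τ_Q iff π^{-1}(V) ∈ τ.
  V = {}: π^{-1}(V) = ∅ ∈ τ ✓.
  V = {[i=k]}: π^{-1}(V) = {i, k} ∉ τ ✗.
  V = {[j]}: π^{-1}(V) = {j} ∉ τ ✗.
  V = {[i=k], [j]}: π^{-1}(V) = {i, j, k} ∉ τ ✗.
  V = {[l=m]}: π^{-1}(V) = {l, m} ∉ τ ✗.
  V = {[i=k], [l=m]}: π^{-1}(V) = {i, k, l, m} ∈ τ ✓.
  V = {[j], [l=m]}: π^{-1}(V) = {j, l, m} ∉ τ ✗.
  V = {[i=k], [j], [l=m]}: π^{-1}(V) = {i, j, k, l, m} ∈ τ ✓.
Open sets in the quotient: τ_Q = {{}, {[i=k], [l=m]}, {[i=k], [j], [l=m]}} (3 elements).


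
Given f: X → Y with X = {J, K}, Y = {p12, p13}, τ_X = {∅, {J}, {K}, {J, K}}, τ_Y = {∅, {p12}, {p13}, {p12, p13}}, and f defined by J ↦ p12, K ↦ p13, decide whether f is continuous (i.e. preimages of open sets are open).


f IS continuous.

Compute f^{-1}(U) for each U ∈ τ_Y:
  U = ∅: f^{-1}(U) = ∅ ∈ τ_X ✓.
  U = {p12}: f^{-1}(U) = {J} ∈ τ_X ✓.
  U = {p13}: f^{-1}(U) = {K} ∈ τ_X ✓.
  U = {p12, p13}: f^{-1}(U) = {J, K} ∈ τ_X ✓.
Every preimage lies in τ_X, so f IS continuous.


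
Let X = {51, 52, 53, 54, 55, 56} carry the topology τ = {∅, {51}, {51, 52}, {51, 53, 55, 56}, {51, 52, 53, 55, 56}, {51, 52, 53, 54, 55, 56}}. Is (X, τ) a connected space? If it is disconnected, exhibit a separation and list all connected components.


(X, τ) is connected.

Find clopen sets (U ∈ τ with X ∖ U ∈ τ):
  U = ∅, X ∖ U = {51, 52, 53, 54, 55, 56} — both open, so U is clopen.
  U = {51, 52, 53, 54, 55, 56}, X ∖ U = ∅ — both open, so U is clopen.
Only trivial clopens (∅ and X) exist, so (X, τ) is connected.
Compute connected components by grouping points that agree on all clopens:
  component: {51, 52, 53, 54, 55, 56}


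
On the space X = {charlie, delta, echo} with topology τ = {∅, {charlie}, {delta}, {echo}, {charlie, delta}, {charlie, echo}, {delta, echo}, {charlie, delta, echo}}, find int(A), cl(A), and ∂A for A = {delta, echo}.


int(A) = {delta, echo}, cl(A) = {delta, echo}, ∂A = ∅.

Closed sets in (X, τ) are complements of opens:
  closed(X, τ) = {∅, {charlie}, {delta}, {echo}, {charlie, delta}, {charlie, echo}, {delta, echo}, {charlie, delta, echo}}.
int(A) = ⋃ {U ∈ τ : U ⊆ A}. Opens contained in A: ∅, {delta}, {echo}, {delta, echo}.
Taking the union of these: int(A) = {delta, echo}.
cl(A) = ⋂ {C closed : A ⊆ C}. Closed sets containing A: {delta, echo}, {charlie, delta, echo}.
Intersecting these: cl(A) = {delta, echo}.
∂A = cl(A) ∖ int(A) = {delta, echo} ∖ {delta, echo} = ∅.


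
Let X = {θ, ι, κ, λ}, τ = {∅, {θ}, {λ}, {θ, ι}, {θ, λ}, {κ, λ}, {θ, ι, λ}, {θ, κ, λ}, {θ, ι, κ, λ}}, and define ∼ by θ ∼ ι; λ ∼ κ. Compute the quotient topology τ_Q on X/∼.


X/∼ = {[θ=ι], [κ=λ]}; |τ_Q| = 4.

Equivalence classes: [θ=ι], [κ=λ].
Quotient map π: X → X/∼ sends θ ↦ [θ=ι], ι ↦ [θ=ι], κ ↦ [κ=λ], λ ↦ [κ=λ].
For each subset V ⊆ X/∼, compute π^{-1}(V) ⊆ X and check whether π^{-1}(V) ∈ τ. V is open in τ_Q iff π^{-1}(V) ∈ τ.
  V = {}: π^{-1}(V) = ∅ ∈ τ ✓.
  V = {[θ=ι]}: π^{-1}(V) = {θ, ι} ∈ τ ✓.
  V = {[κ=λ]}: π^{-1}(V) = {κ, λ} ∈ τ ✓.
  V = {[θ=ι], [κ=λ]}: π^{-1}(V) = {θ, ι, κ, λ} ∈ τ ✓.
Open sets in the quotient: τ_Q = {{}, {[θ=ι]}, {[κ=λ]}, {[θ=ι], [κ=λ]}} (4 elements).


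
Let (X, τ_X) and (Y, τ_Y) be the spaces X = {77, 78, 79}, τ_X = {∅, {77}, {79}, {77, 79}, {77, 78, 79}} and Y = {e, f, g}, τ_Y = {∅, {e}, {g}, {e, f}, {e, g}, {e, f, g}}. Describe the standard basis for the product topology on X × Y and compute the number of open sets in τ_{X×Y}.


Basis B = {∅ × ∅, {77} × {e}, {77} × {g}, {79} × {e}, {79} × {g}, {77} × {e, f}, {77} × {e, g}, {77, 79} × {e}, {77, 79} × {g}, {79} × {e, f}, {79} × {e, g}, {77} × {e, f, g}, {77, 78, 79} × {e}, {77, 78, 79} × {g}, {79} × {e, f, g}, {77, 79} × {e, f}, {77, 79} × {e, g}, {77, 79} × {e, f, g}, {77, 78, 79} × {e, f}, {77, 78, 79} × {e, g}, {77, 78, 79} × {e, f, g}}; |τ_{X×Y}| = 70.

Enumerate products U × V with U ∈ τ_X, V ∈ τ_Y (deduplicated):
  ∅ × ∅ = {} (∅)
  {77} × {e} = {(77,e)}
  {77} × {g} = {(77,g)}
  {79} × {e} = {(79,e)}
  {79} × {g} = {(79,g)}
  {77} × {e, f} = {(77,e), (77,f)}
  {77} × {e, g} = {(77,e), (77,g)}
  {77, 79} × {e} = {(77,e), (79,e)}
  {77, 79} × {g} = {(77,g), (79,g)}
  {79} × {e, f} = {(79,e), (79,f)}
  {79} × {e, g} = {(79,e), (79,g)}
  {77} × {e, f, g} = {(77,e), (77,f), (77,g)}
  {77, 78, 79} × {e} = {(77,e), (78,e), (79,e)}
  {77, 78, 79} × {g} = {(77,g), (78,g), (79,g)}
  {79} × {e, f, g} = {(79,e), (79,f), (79,g)}
  {77, 79} × {e, f} = {(77,e), (77,f), (79,e), (79,f)}
  {77, 79} × {e, g} = {(77,e), (77,g), (79,e), (79,g)}
  {77, 79} × {e, f, g} = {(77,e), (77,f), (77,g), (79,e), (79,f), (79,g)}
  {77, 78, 79} × {e, f} = {(77,e), (77,f), (78,e), (78,f), (79,e), (79,f)}
  {77, 78, 79} × {e, g} = {(77,e), (77,g), (78,e), (78,g), (79,e), (79,g)}
  {77, 78, 79} × {e, f, g} = {(77,e), (77,f), (77,g), (78,e), (78,f), (78,g), (79,e), (79,f), (79,g)}
These 21 distinct sets form the basis B.
Close under arbitrary unions to get τ_{X×Y}; counting gives |τ_{X×Y}| = 70.


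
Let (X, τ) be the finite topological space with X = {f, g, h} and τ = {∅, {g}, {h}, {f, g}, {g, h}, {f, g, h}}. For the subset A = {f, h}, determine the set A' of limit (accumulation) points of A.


A' = ∅

For each x ∈ X, list the open sets U ∈ τ with x ∈ U, then check whether U ∩ (A ∖ {x}) ≠ ∅ for every such U.
  x = f: open {f, g} ∋ x has {f, g} ∩ (A ∖ {f}) = ∅, so x is NOT a limit point.
  x = g: open {g} ∋ x has {g} ∩ (A ∖ {g}) = ∅, so x is NOT a limit point.
  x = h: open {h} ∋ x has {h} ∩ (A ∖ {h}) = ∅, so x is NOT a limit point.
Collecting: A' = ∅.


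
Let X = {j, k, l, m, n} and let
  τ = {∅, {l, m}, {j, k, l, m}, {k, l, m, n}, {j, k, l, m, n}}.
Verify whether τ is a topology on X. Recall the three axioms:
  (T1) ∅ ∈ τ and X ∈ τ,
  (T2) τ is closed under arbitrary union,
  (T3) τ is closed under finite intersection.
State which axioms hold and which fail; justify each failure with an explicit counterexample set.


τ is NOT a topology on X.

Axiom (T1): ∅ ∈ τ? Yes; X ∈ τ? Yes.
Axiom (T2/T3): check pairwise unions and intersections of members of τ.
Counterexample for (T3): {j, k, l, m} ∩ {k, l, m, n} = {k, l, m} ∉ τ. Therefore τ is NOT a topology.


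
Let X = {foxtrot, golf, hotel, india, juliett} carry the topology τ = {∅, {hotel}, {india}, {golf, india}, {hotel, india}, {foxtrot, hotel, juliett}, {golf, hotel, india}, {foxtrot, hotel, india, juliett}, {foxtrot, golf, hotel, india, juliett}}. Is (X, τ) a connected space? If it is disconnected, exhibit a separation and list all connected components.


(X, τ) is disconnected; components = [{golf, india}, {foxtrot, hotel, juliett}].

Find clopen sets (U ∈ τ with X ∖ U ∈ τ):
  U = ∅, X ∖ U = {foxtrot, golf, hotel, india, juliett} — both open, so U is clopen.
  U = {golf, india}, X ∖ U = {foxtrot, hotel, juliett} — both open, so U is clopen.
  U = {foxtrot, hotel, juliett}, X ∖ U = {golf, india} — both open, so U is clopen.
  U = {foxtrot, golf, hotel, india, juliett}, X ∖ U = ∅ — both open, so U is clopen.
Nontrivial clopen(s) exist: e.g. {foxtrot, hotel, juliett}. So (X, τ) is disconnected.
Compute connected components by grouping points that agree on all clopens:
  component: {golf, india}
  component: {foxtrot, hotel, juliett}


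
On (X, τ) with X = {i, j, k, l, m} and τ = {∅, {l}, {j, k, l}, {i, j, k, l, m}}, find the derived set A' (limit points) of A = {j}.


A' = {i, k, m}

For each x ∈ X, list the open sets U ∈ τ with x ∈ U, then check whether U ∩ (A ∖ {x}) ≠ ∅ for every such U.
  x = i: opens ∋ x are {i, j, k, l, m}; each meets A ∖ {i}, so x IS a limit point.
  x = j: open {j, k, l} ∋ x has {j, k, l} ∩ (A ∖ {j}) = ∅, so x is NOT a limit point.
  x = k: opens ∋ x are {j, k, l}, {i, j, k, l, m}; each meets A ∖ {k}, so x IS a limit point.
  x = l: open {l} ∋ x has {l} ∩ (A ∖ {l}) = ∅, so x is NOT a limit point.
  x = m: opens ∋ x are {i, j, k, l, m}; each meets A ∖ {m}, so x IS a limit point.
Collecting: A' = {i, k, m}.


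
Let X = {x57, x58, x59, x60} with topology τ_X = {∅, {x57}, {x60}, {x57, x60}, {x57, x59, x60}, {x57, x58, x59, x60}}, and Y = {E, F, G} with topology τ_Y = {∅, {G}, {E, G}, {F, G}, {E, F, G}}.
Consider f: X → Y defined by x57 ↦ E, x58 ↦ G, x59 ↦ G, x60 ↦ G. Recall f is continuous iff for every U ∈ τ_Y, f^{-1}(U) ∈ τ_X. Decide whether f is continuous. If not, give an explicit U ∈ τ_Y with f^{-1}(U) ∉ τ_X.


f is NOT continuous.

Compute f^{-1}(U) for each U ∈ τ_Y:
  U = ∅: f^{-1}(U) = ∅ ∈ τ_X ✓.
  U = {G}: f^{-1}(U) = {x58, x59, x60} ∉ τ_X ✗.
  U = {E, G}: f^{-1}(U) = {x57, x58, x59, x60} ∈ τ_X ✓.
  U = {F, G}: f^{-1}(U) = {x58, x59, x60} ∉ τ_X ✗.
  U = {E, F, G}: f^{-1}(U) = {x57, x58, x59, x60} ∈ τ_X ✓.
Found U = {G} with f^{-1}(U) = {x58, x59, x60} not in τ_X. Therefore f is NOT continuous.
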